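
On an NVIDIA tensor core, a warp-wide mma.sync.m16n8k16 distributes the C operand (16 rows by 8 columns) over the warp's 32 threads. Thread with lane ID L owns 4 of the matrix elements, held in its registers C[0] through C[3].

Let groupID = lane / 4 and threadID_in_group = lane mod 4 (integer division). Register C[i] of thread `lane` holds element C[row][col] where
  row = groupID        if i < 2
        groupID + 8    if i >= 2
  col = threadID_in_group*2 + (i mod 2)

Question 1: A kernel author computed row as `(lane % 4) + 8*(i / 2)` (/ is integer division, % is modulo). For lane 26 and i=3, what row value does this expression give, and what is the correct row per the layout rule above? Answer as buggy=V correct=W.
buggy=10 correct=14

`(lane % 4) + 8*(i / 2)`[26,3]->10
lane 26->26/4=6, 26 mod 4=2
i=3  r:6+8->14  c:2·2+1->5
row: 10 vs 14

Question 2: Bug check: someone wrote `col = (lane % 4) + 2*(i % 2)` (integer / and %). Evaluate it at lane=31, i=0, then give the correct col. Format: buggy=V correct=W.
`(lane % 4) + 2*(i % 2)`[31,0]->3
lane 31: g=7 (31/4), t=3 (31%4)
i=0: r=7+0=7, c=3*2+0=6
col: 3 vs 6

buggy=3 correct=6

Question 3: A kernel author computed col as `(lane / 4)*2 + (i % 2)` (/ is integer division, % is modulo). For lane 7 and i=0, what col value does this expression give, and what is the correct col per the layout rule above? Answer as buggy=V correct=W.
buggy=2 correct=6

`(lane / 4)*2 + (i % 2)`[7,0]→2
lane 7: G=1 (7/4), T=3 (7%4)
i=0: r=1+0=1, c=3*2+0=6
col: 2 vs 6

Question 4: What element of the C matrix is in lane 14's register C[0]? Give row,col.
3,4

L=14→G=14>>2=3, T=14&3=2
[0]→row 3+0=3  col 2·2+0=4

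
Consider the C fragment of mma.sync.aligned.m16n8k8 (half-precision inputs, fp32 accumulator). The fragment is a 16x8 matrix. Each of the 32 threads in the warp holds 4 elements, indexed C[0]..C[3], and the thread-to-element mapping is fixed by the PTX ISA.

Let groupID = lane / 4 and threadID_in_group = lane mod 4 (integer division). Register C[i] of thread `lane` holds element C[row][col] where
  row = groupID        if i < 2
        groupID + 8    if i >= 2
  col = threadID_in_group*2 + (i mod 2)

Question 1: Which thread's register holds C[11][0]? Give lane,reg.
12,2

r:11=>grp=3,rB=1  c:0=>tig=0,lo=0
L=3*4+0=12  i=1*2+0=2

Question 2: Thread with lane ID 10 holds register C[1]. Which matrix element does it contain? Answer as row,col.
L=10->g=10>>2=2, t=10&3=2
[1]->row 2+0=2  col 2·2+1=5

2,5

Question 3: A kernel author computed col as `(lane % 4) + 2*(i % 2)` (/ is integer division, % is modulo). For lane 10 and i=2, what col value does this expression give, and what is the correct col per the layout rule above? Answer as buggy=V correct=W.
buggy=2 correct=4

`(lane % 4) + 2*(i % 2)`[10,2]⇒2
lane 10⇒10/4=2, 10 mod 4=2
i=2  r:2+8⇒10  c:2·2+0⇒4
col: 2 vs 4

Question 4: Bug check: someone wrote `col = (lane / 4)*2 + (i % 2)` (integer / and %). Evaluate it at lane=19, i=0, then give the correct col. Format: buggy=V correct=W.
`(lane / 4)*2 + (i % 2)`[19,0]->8
19: gid=4,tid=3
[0] (4+0,3*2+0) = (4,6)
col: 8 vs 6

buggy=8 correct=6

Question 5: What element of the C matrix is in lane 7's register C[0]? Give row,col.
1,6

lane 7->7/4=1, 7 mod 4=3
i=0  r:1+0->1  c:2·3+0->6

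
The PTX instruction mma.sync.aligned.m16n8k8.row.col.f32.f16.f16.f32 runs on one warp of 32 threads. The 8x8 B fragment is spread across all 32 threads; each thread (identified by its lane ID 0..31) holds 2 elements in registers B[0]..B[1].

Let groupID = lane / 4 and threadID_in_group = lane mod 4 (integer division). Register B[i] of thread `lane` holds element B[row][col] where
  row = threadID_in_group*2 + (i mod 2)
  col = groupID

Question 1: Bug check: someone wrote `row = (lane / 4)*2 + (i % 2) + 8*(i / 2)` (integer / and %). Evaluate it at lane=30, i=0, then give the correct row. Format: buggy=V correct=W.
`(lane / 4)*2 + (i % 2) + 8*(i / 2)`[30,0]⇒14
lane 30: gr=7 (30/4), th=2 (30%4)
i=0: r=2*2+0=4, c=gr=7
row: 14 vs 4

buggy=14 correct=4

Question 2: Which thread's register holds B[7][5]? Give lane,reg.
23,1

c=5⇒gr=5  r=7⇒th=3,odd=1
L=5*4+3=23  i=1=1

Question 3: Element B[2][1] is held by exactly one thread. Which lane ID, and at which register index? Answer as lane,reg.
c: 1->gid=1  r: 2->tid=1,i&1=0
L=1*4+1=5  i=0=0

5,0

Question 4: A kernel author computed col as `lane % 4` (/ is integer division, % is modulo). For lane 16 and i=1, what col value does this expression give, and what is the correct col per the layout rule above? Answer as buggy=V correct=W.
buggy=0 correct=4

`lane % 4`[16,1]=>0
16: grp=4,tig=0
[1] (0*2+1,4) = (1,4)
col: 0 vs 4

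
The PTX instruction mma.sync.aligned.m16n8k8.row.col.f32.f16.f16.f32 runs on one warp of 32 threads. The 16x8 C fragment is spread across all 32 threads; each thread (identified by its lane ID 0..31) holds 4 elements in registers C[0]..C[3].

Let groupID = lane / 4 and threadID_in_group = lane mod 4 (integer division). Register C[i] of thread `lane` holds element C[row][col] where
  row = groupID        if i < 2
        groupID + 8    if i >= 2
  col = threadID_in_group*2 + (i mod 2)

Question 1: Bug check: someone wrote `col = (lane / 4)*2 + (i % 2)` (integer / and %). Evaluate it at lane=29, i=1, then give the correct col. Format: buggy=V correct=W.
`(lane / 4)*2 + (i % 2)`[29,1]->15
lane 29: g=7 (29/4), t=1 (29%4)
i=1: r=7+0=7, c=1*2+1=3
col: 15 vs 3

buggy=15 correct=3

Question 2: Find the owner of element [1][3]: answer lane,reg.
5,1

r=1→G=1,rhi=0  c=3→T=1,p=1
L=1*4+1=5  i=0*2+1=1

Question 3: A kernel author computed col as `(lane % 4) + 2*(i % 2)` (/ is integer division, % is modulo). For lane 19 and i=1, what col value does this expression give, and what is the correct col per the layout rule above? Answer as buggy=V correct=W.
`(lane % 4) + 2*(i % 2)`[19,1]->5
L=19->g=19>>2=4, t=19&3=3
[1]->row 4+0=4  col 3·2+1=7
col: 5 vs 7

buggy=5 correct=7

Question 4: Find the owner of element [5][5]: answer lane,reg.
22,1

r: 5->gid=5,r8=0  c: 5->tid=2,i&1=1
L=5*4+2=22  i=0*2+1=1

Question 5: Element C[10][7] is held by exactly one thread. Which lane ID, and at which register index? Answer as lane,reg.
11,3

r=10→G=2,rhi=1  c=7→T=3,p=1
L=2*4+3=11  i=1*2+1=3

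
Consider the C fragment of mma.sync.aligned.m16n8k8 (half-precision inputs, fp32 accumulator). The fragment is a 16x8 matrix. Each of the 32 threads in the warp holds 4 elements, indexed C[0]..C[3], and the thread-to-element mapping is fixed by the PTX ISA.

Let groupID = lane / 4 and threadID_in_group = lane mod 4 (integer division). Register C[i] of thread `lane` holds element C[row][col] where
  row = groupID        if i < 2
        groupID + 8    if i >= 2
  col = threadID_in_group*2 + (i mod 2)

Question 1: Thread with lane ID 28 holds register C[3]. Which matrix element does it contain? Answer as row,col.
15,1

lane 28->28/4=7, 28 mod 4=0
i=3  r:7+8->15  c:2·0+1->1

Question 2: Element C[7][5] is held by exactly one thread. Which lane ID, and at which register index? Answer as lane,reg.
r=7⇒gr=7,Rb=0  c=5⇒th=2,odd=1
L=7*4+2=30  i=0*2+1=1

30,1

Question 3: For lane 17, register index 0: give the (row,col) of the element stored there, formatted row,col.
4,2

lane 17: G=4 (17/4), T=1 (17%4)
i=0: r=4+0=4, c=1*2+0=2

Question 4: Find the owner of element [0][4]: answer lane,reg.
r: 0->gid=0,r8=0  c: 4->tid=2,i&1=0
L=0*4+2=2  i=0*2+0=0

2,0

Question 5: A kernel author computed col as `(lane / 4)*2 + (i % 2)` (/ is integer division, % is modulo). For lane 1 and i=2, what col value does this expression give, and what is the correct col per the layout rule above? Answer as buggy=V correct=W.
`(lane / 4)*2 + (i % 2)`[1,2]->0
lane 1: g=0 (1/4), t=1 (1%4)
i=2: r=0+8=8, c=1*2+0=2
col: 0 vs 2

buggy=0 correct=2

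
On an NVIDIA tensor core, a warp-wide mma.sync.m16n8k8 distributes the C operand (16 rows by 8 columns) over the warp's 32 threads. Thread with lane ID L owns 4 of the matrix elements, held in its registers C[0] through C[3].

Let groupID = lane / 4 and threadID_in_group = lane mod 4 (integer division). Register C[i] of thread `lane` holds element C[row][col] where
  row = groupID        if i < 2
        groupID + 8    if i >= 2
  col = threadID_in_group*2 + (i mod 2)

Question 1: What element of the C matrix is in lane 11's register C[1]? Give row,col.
2,7

L=11⇒gr=11>>2=2, th=11&3=3
[1]⇒row 2+0=2  col 3·2+1=7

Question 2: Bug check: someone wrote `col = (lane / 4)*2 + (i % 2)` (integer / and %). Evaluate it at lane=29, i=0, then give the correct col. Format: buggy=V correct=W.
buggy=14 correct=2

`(lane / 4)*2 + (i % 2)`[29,0]->14
lane 29: gid=7 (29/4), tid=1 (29%4)
i=0: r=7+0=7, c=1*2+0=2
col: 14 vs 2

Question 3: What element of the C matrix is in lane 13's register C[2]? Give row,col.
lane 13→13/4=3, 13 mod 4=1
i=2  r:3+8→11  c:2·1+0→2

11,2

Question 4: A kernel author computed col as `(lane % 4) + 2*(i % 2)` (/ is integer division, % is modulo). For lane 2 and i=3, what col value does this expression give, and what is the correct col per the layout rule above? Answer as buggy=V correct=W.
`(lane % 4) + 2*(i % 2)`[2,3]->4
L=2->gid=2>>2=0, tid=2&3=2
[3]->row 0+8=8  col 2·2+1=5
col: 4 vs 5

buggy=4 correct=5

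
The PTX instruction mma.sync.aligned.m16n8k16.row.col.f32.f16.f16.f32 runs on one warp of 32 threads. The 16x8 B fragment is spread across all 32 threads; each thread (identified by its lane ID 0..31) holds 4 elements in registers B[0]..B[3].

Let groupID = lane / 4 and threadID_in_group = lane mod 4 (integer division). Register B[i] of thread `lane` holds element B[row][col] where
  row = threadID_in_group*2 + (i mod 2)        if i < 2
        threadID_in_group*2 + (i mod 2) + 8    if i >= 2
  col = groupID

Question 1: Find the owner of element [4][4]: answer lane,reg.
c:4=>grp=4  r:4=>rB=0,tig=2,lo=0
L=4*4+2=18  i=0*2+0=0

18,0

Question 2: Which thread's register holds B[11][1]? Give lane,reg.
c:1=>grp=1  r:11=>rB=1,tig=1,lo=1
L=1*4+1=5  i=1*2+1=3

5,3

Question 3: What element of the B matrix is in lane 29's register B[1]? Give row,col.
3,7

lane 29: G=7 (29/4), T=1 (29%4)
i=1: r=1*2+1+0=3, c=G=7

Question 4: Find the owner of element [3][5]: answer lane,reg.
21,1

c=5→G=5  r=3→rhi=0,T=1,p=1
L=5*4+1=21  i=0*2+1=1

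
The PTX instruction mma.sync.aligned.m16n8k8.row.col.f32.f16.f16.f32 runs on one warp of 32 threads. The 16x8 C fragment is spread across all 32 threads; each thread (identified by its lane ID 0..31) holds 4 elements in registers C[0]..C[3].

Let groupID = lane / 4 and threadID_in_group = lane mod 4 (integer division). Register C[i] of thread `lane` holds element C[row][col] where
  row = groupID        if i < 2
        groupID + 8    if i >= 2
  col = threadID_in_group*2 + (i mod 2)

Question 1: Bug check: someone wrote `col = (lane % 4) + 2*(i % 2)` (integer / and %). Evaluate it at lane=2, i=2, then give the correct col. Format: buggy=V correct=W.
`(lane % 4) + 2*(i % 2)`[2,2]⇒2
lane 2: gr=0 (2/4), th=2 (2%4)
i=2: r=0+8=8, c=2*2+0=4
col: 2 vs 4

buggy=2 correct=4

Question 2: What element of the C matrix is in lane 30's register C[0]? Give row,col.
lane 30->30/4=7, 30 mod 4=2
i=0  r:7+0->7  c:2·2+0->4

7,4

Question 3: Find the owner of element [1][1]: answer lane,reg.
4,1

r=1->g=1,rb=0  c=1->t=0,b0=1
L=1*4+0=4  i=0*2+1=1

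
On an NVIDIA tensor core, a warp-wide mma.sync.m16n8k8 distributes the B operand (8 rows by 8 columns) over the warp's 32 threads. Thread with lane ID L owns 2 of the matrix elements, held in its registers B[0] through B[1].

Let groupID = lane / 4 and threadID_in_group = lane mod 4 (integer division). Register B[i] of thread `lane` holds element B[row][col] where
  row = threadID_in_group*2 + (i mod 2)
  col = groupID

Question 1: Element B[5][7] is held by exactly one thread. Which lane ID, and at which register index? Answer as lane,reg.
30,1

c=7⇒gr=7  r=5⇒th=2,odd=1
L=7*4+2=30  i=1=1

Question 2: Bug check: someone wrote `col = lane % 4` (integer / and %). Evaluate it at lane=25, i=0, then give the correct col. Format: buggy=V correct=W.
`lane % 4`[25,0]->1
25: gid=6,tid=1
[0] (1*2+0,6) = (2,6)
col: 1 vs 6

buggy=1 correct=6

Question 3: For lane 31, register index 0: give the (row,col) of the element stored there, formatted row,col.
31: gr=7,th=3
[0] (3*2+0,7) = (6,7)

6,7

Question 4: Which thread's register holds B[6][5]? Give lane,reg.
c=5→G=5  r=6→T=3,p=0
L=5*4+3=23  i=0=0

23,0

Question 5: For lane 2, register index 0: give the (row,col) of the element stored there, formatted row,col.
lane 2⇒2/4=0, 2 mod 4=2
i=0  r:2·2+0⇒4  c:0

4,0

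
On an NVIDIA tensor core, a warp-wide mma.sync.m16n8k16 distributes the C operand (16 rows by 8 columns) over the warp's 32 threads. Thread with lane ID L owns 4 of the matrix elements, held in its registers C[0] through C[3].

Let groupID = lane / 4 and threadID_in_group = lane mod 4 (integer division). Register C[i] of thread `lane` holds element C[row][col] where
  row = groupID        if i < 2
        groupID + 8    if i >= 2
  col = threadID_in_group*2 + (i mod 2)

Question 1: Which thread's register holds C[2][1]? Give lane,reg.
8,1

r:2=>grp=2,rB=0  c:1=>tig=0,lo=1
L=2*4+0=8  i=0*2+1=1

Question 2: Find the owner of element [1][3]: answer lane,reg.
r:1=>grp=1,rB=0  c:3=>tig=1,lo=1
L=1*4+1=5  i=0*2+1=1

5,1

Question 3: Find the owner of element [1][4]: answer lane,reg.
r=1→G=1,rhi=0  c=4→T=2,p=0
L=1*4+2=6  i=0*2+0=0

6,0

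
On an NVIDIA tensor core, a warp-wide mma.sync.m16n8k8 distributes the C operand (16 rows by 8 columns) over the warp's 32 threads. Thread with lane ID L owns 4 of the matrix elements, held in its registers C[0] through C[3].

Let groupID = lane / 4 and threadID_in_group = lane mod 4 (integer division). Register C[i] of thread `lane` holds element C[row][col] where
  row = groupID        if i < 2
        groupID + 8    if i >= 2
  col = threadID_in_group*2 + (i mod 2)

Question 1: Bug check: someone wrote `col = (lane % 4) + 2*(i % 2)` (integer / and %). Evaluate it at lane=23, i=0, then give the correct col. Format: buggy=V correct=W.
buggy=3 correct=6

`(lane % 4) + 2*(i % 2)`[23,0]⇒3
L=23⇒gr=23>>2=5, th=23&3=3
[0]⇒row 5+0=5  col 3·2+0=6
col: 3 vs 6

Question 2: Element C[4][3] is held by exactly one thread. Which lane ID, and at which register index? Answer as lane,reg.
r=4->g=4,rb=0  c=3->t=1,b0=1
L=4*4+1=17  i=0*2+1=1

17,1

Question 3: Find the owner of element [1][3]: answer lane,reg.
5,1

r=1⇒gr=1,Rb=0  c=3⇒th=1,odd=1
L=1*4+1=5  i=0*2+1=1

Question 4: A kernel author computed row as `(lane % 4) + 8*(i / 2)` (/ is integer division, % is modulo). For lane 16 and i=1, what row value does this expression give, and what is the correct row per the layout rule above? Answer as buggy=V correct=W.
`(lane % 4) + 8*(i / 2)`[16,1]→0
16: G=4,T=0
[1] (4+0,0*2+1) = (4,1)
row: 0 vs 4

buggy=0 correct=4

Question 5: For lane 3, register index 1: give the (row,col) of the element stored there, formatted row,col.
lane 3: G=0 (3/4), T=3 (3%4)
i=1: r=0+0=0, c=3*2+1=7

0,7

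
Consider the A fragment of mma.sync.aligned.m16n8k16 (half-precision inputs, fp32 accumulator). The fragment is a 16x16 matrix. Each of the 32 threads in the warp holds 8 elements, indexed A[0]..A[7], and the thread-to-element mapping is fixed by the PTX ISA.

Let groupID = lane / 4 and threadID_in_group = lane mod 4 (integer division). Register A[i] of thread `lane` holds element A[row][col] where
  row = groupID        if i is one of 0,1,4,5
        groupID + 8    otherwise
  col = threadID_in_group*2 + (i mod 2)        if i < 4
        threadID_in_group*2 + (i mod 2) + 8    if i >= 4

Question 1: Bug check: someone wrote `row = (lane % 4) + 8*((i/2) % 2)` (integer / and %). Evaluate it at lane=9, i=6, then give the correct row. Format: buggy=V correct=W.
`(lane % 4) + 8*((i/2) % 2)`[9,6]=>9
9: grp=2,tig=1
[6] (2+8,1*2+0+8) = (10,10)
row: 9 vs 10

buggy=9 correct=10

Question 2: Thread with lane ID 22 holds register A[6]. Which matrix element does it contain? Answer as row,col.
L=22->g=22>>2=5, t=22&3=2
[6]->row 5+8=13  col 2·2+0+8=12

13,12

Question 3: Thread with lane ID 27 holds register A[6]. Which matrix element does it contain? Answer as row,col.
14,14

lane 27->27/4=6, 27 mod 4=3
i=6  r:6+8->14  c:2·3+0+8->14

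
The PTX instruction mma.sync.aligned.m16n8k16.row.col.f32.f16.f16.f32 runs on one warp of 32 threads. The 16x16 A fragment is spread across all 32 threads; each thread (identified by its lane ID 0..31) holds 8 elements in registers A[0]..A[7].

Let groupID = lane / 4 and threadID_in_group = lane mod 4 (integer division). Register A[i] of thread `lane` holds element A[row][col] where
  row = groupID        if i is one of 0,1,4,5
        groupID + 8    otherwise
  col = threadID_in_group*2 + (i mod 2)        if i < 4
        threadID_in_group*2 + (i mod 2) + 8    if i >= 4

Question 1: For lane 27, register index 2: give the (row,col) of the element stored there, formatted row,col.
14,6

L=27=>grp=27>>2=6, tig=27&3=3
[2]=>row 6+8=14  col 3·2+0+0=6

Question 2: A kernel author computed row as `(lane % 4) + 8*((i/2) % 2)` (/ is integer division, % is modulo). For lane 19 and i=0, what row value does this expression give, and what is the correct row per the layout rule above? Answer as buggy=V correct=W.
buggy=3 correct=4

`(lane % 4) + 8*((i/2) % 2)`[19,0]->3
lane 19->19/4=4, 19 mod 4=3
i=0  r:4+0->4  c:2·3+0+0->6
row: 3 vs 4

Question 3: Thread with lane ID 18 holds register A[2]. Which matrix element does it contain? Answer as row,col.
18: G=4,T=2
[2] (4+8,2*2+0+0) = (12,4)

12,4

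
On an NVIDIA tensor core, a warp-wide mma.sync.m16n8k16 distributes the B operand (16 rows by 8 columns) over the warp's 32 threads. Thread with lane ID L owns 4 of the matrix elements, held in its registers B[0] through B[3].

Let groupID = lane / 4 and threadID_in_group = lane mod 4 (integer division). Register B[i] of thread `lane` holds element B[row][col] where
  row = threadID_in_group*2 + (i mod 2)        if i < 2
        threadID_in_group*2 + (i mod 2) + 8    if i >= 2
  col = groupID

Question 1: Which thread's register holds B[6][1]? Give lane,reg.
7,0

c:1=>grp=1  r:6=>rB=0,tig=3,lo=0
L=1*4+3=7  i=0*2+0=0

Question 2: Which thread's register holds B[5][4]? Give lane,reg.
18,1

c: 4->gid=4  r: 5->r8=0,tid=2,i&1=1
L=4*4+2=18  i=0*2+1=1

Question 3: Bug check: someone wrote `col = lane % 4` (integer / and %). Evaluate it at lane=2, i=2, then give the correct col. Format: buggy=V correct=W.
buggy=2 correct=0

`lane % 4`[2,2]=>2
lane 2=>2/4=0, 2 mod 4=2
i=2  r:2·2+0+8=>12  c:0
col: 2 vs 0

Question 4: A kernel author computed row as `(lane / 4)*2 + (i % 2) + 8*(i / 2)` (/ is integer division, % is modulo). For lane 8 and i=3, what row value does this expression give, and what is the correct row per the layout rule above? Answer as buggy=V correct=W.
buggy=13 correct=9

`(lane / 4)*2 + (i % 2) + 8*(i / 2)`[8,3]->13
lane 8: gid=2 (8/4), tid=0 (8%4)
i=3: r=0*2+1+8=9, c=gid=2
row: 13 vs 9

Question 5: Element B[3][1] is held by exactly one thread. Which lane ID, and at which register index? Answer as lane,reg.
c=1⇒gr=1  r=3⇒Rb=0,th=1,odd=1
L=1*4+1=5  i=0*2+1=1

5,1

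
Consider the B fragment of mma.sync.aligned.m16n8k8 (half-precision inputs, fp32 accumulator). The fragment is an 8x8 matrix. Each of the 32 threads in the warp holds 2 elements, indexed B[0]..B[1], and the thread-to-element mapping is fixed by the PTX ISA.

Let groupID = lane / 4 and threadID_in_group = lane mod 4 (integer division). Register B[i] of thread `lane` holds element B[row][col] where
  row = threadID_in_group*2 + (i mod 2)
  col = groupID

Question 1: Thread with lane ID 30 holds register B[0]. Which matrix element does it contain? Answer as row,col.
30: gid=7,tid=2
[0] (2*2+0,7) = (4,7)

4,7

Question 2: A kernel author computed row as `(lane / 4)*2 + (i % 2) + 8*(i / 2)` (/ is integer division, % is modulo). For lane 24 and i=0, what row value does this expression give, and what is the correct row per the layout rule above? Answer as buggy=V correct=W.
buggy=12 correct=0

`(lane / 4)*2 + (i % 2) + 8*(i / 2)`[24,0]⇒12
L=24⇒gr=24>>2=6, th=24&3=0
[0]⇒row 0·2+0=0  col gr=6
row: 12 vs 0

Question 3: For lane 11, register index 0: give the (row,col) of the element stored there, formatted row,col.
11: G=2,T=3
[0] (3*2+0,2) = (6,2)

6,2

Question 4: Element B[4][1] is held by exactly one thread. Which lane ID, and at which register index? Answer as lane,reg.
6,0

c:1=>grp=1  r:4=>tig=2,lo=0
L=1*4+2=6  i=0=0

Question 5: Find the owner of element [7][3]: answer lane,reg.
15,1

c=3⇒gr=3  r=7⇒th=3,odd=1
L=3*4+3=15  i=1=1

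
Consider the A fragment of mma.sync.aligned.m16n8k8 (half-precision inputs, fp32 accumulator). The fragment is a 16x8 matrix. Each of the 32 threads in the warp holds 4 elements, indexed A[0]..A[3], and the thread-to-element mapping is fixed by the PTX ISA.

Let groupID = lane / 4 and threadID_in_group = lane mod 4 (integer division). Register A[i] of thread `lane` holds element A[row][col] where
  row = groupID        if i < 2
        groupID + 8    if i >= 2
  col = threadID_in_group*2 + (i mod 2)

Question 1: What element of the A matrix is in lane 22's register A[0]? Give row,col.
22: g=5,t=2
[0] (5+0,2*2+0) = (5,4)

5,4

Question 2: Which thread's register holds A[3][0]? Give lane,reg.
12,0

r=3->g=3,rb=0  c=0->t=0,b0=0
L=3*4+0=12  i=0*2+0=0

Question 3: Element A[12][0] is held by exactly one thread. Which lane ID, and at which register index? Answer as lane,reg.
16,2

r=12→G=4,rhi=1  c=0→T=0,p=0
L=4*4+0=16  i=1*2+0=2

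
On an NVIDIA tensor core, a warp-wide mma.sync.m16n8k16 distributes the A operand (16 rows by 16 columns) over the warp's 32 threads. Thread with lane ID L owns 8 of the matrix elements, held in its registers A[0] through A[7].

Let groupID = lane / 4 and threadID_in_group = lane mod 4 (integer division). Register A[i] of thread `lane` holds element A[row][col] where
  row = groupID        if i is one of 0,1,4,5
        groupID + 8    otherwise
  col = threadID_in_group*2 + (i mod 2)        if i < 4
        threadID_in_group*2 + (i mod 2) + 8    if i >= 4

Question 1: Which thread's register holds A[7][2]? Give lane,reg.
r:7=>grp=7,rB=0  c:2=>cB=0,tig=1,lo=0
L=7*4+1=29  i=0*4+0*2+0=0

29,0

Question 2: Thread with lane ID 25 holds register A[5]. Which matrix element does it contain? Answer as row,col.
6,11

L=25⇒gr=25>>2=6, th=25&3=1
[5]⇒row 6+0=6  col 1·2+1+8=11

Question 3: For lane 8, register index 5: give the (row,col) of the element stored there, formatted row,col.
lane 8: g=2 (8/4), t=0 (8%4)
i=5: r=2+0=2, c=0*2+1+8=9

2,9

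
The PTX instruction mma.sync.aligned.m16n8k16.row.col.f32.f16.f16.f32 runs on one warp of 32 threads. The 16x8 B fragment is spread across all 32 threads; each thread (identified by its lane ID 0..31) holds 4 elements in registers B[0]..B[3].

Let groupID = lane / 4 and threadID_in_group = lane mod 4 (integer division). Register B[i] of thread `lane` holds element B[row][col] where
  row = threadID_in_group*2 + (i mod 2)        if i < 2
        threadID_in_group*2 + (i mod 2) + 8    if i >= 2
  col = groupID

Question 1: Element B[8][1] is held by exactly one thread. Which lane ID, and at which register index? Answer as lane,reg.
4,2

c=1->g=1  r=8->rb=1,t=0,b0=0
L=1*4+0=4  i=1*2+0=2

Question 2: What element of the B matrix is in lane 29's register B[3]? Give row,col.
29: g=7,t=1
[3] (1*2+1+8,7) = (11,7)

11,7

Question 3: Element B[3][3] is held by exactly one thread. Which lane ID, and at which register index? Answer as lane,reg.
c=3→G=3  r=3→rhi=0,T=1,p=1
L=3*4+1=13  i=0*2+1=1

13,1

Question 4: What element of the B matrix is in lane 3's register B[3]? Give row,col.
15,0

L=3->g=3>>2=0, t=3&3=3
[3]->row 3·2+1+8=15  col g=0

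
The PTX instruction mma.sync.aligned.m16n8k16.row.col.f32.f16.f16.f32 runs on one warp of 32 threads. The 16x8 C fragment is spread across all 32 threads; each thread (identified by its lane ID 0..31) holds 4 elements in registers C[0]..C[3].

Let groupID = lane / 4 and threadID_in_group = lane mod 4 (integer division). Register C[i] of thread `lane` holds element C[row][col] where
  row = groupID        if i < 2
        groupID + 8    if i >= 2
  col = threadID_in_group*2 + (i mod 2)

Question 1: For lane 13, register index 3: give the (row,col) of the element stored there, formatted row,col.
L=13->gid=13>>2=3, tid=13&3=1
[3]->row 3+8=11  col 1·2+1=3

11,3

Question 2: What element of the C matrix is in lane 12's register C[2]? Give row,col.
11,0

lane 12->12/4=3, 12 mod 4=0
i=2  r:3+8->11  c:2·0+0->0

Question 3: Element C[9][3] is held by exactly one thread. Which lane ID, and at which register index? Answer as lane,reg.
5,3

r=9⇒gr=1,Rb=1  c=3⇒th=1,odd=1
L=1*4+1=5  i=1*2+1=3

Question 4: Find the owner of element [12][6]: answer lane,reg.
19,2

r:12=>grp=4,rB=1  c:6=>tig=3,lo=0
L=4*4+3=19  i=1*2+0=2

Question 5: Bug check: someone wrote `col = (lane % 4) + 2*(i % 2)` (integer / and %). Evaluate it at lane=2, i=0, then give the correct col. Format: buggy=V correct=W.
buggy=2 correct=4

`(lane % 4) + 2*(i % 2)`[2,0]->2
lane 2: g=0 (2/4), t=2 (2%4)
i=0: r=0+0=0, c=2*2+0=4
col: 2 vs 4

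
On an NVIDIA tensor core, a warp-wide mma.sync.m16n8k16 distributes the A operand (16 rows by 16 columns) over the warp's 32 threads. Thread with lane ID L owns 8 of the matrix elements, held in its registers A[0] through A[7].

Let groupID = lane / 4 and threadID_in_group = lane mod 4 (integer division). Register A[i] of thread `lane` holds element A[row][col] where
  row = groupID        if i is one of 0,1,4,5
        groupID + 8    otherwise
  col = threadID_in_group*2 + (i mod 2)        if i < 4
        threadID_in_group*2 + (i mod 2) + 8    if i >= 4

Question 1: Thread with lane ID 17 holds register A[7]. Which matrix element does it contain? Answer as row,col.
17: gr=4,th=1
[7] (4+8,1*2+1+8) = (12,11)

12,11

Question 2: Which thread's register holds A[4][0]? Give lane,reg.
16,0

r: 4->gid=4,r8=0  c: 0->c8=0,tid=0,i&1=0
L=4*4+0=16  i=0*4+0*2+0=0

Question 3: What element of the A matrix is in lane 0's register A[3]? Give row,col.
lane 0->0/4=0, 0 mod 4=0
i=3  r:0+8->8  c:2·0+1+0->1

8,1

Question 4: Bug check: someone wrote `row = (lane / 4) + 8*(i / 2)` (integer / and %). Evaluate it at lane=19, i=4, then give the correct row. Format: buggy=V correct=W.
buggy=20 correct=4

`(lane / 4) + 8*(i / 2)`[19,4]⇒20
lane 19⇒19/4=4, 19 mod 4=3
i=4  r:4+0⇒4  c:2·3+0+8⇒14
row: 20 vs 4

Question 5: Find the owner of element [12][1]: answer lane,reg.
16,3

r=12⇒gr=4,Rb=1  c=1⇒Cb=0,th=0,odd=1
L=4*4+0=16  i=0*4+1*2+1=3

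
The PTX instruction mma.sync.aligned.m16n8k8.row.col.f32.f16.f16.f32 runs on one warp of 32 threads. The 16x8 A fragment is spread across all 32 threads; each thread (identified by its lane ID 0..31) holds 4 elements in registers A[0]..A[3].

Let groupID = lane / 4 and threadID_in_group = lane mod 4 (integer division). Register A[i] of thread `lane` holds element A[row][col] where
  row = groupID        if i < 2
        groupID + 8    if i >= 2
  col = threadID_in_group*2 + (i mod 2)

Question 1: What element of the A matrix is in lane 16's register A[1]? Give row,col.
4,1

L=16⇒gr=16>>2=4, th=16&3=0
[1]⇒row 4+0=4  col 0·2+1=1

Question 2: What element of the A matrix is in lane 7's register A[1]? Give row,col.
7: G=1,T=3
[1] (1+0,3*2+1) = (1,7)

1,7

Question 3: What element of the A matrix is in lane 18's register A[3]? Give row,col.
L=18→G=18>>2=4, T=18&3=2
[3]→row 4+8=12  col 2·2+1=5

12,5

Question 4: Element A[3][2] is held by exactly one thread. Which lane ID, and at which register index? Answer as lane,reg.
r=3⇒gr=3,Rb=0  c=2⇒th=1,odd=0
L=3*4+1=13  i=0*2+0=0

13,0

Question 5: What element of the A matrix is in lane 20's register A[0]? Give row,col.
5,0

20: gr=5,th=0
[0] (5+0,0*2+0) = (5,0)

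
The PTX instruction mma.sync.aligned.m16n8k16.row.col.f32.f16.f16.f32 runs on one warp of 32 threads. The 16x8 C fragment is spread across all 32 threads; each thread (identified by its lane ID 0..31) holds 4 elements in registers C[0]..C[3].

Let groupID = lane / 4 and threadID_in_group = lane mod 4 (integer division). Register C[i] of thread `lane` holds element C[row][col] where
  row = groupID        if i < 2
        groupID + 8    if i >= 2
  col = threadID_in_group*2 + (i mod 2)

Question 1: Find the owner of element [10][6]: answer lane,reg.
11,2

r: 10->gid=2,r8=1  c: 6->tid=3,i&1=0
L=2*4+3=11  i=1*2+0=2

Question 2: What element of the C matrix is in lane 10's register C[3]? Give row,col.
10,5

L=10->g=10>>2=2, t=10&3=2
[3]->row 2+8=10  col 2·2+1=5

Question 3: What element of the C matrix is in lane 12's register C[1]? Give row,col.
12: grp=3,tig=0
[1] (3+0,0*2+1) = (3,1)

3,1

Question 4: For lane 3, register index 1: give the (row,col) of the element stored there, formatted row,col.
L=3->gid=3>>2=0, tid=3&3=3
[1]->row 0+0=0  col 3·2+1=7

0,7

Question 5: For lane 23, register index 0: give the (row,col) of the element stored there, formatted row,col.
5,6

L=23->g=23>>2=5, t=23&3=3
[0]->row 5+0=5  col 3·2+0=6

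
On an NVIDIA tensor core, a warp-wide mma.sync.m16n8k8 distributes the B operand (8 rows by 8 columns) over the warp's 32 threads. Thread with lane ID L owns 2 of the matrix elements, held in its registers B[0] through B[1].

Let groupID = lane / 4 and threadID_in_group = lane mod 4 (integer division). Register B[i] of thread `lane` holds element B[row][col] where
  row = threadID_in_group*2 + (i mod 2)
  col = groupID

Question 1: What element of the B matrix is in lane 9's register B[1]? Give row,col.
9: g=2,t=1
[1] (1*2+1,2) = (3,2)

3,2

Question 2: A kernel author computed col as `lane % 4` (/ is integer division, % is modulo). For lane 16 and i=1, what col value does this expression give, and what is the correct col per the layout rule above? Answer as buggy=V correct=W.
buggy=0 correct=4

`lane % 4`[16,1]->0
16: gid=4,tid=0
[1] (0*2+1,4) = (1,4)
col: 0 vs 4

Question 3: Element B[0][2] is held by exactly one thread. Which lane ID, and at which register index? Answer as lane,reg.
8,0

c=2⇒gr=2  r=0⇒th=0,odd=0
L=2*4+0=8  i=0=0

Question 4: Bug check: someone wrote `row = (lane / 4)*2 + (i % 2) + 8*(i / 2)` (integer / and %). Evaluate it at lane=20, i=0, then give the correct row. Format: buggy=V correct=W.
`(lane / 4)*2 + (i % 2) + 8*(i / 2)`[20,0]->10
L=20->g=20>>2=5, t=20&3=0
[0]->row 0·2+0=0  col g=5
row: 10 vs 0

buggy=10 correct=0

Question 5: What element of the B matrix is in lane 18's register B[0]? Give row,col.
4,4

lane 18: grp=4 (18/4), tig=2 (18%4)
i=0: r=2*2+0=4, c=grp=4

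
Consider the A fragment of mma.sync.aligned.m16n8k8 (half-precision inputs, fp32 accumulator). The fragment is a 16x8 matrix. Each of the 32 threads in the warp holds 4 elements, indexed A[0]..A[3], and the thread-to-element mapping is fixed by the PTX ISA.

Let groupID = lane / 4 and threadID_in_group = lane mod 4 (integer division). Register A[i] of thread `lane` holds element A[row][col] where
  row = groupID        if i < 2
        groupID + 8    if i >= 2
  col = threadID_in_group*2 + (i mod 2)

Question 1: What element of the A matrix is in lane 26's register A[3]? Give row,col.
14,5

lane 26: gid=6 (26/4), tid=2 (26%4)
i=3: r=6+8=14, c=2*2+1=5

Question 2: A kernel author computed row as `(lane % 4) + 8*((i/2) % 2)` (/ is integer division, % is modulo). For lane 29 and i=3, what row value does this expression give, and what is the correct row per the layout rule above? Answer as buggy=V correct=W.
`(lane % 4) + 8*((i/2) % 2)`[29,3]⇒9
lane 29: gr=7 (29/4), th=1 (29%4)
i=3: r=7+8=15, c=1*2+1=3
row: 9 vs 15

buggy=9 correct=15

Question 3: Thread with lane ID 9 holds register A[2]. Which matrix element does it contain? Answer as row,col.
10,2

9: grp=2,tig=1
[2] (2+8,1*2+0) = (10,2)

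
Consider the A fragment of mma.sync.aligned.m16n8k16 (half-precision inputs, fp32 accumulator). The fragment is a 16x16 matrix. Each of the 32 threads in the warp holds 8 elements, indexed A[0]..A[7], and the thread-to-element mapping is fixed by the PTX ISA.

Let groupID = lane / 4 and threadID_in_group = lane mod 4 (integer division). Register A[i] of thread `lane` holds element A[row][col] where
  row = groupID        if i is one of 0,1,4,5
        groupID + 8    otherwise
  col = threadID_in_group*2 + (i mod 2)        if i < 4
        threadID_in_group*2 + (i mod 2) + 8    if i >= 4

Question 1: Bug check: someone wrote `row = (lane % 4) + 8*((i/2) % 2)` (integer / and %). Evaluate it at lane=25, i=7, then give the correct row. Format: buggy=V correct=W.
buggy=9 correct=14

`(lane % 4) + 8*((i/2) % 2)`[25,7]->9
25: gid=6,tid=1
[7] (6+8,1*2+1+8) = (14,11)
row: 9 vs 14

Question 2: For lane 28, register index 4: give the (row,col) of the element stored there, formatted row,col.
lane 28⇒28/4=7, 28 mod 4=0
i=4  r:7+0⇒7  c:2·0+0+8⇒8

7,8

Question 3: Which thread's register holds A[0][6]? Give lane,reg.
r=0⇒gr=0,Rb=0  c=6⇒Cb=0,th=3,odd=0
L=0*4+3=3  i=0*4+0*2+0=0

3,0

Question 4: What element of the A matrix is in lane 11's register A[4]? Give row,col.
lane 11->11/4=2, 11 mod 4=3
i=4  r:2+0->2  c:2·3+0+8->14

2,14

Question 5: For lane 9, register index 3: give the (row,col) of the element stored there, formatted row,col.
10,3

L=9->g=9>>2=2, t=9&3=1
[3]->row 2+8=10  col 1·2+1+0=3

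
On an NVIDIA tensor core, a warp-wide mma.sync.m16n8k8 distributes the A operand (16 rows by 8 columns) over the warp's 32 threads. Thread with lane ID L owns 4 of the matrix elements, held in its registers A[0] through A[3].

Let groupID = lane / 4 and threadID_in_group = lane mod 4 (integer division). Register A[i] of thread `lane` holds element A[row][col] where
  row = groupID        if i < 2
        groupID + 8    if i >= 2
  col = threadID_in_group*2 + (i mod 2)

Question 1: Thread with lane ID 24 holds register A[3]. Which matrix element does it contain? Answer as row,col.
14,1

lane 24: grp=6 (24/4), tig=0 (24%4)
i=3: r=6+8=14, c=0*2+1=1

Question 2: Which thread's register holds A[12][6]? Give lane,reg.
19,2

r:12=>grp=4,rB=1  c:6=>tig=3,lo=0
L=4*4+3=19  i=1*2+0=2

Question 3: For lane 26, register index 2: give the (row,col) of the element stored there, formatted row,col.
14,4

L=26→G=26>>2=6, T=26&3=2
[2]→row 6+8=14  col 2·2+0=4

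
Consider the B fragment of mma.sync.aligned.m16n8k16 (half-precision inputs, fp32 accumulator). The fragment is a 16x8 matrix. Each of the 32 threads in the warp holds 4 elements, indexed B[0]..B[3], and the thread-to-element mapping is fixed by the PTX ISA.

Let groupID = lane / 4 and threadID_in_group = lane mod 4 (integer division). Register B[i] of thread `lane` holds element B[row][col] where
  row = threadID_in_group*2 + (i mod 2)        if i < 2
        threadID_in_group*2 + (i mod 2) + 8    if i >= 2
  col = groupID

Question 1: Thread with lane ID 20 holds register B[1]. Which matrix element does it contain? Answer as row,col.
1,5

lane 20=>20/4=5, 20 mod 4=0
i=1  r:2·0+1+0=>1  c:5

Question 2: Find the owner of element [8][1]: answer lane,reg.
4,2

c=1→G=1  r=8→rhi=1,T=0,p=0
L=1*4+0=4  i=1*2+0=2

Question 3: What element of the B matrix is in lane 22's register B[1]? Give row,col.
22: g=5,t=2
[1] (2*2+1+0,5) = (5,5)

5,5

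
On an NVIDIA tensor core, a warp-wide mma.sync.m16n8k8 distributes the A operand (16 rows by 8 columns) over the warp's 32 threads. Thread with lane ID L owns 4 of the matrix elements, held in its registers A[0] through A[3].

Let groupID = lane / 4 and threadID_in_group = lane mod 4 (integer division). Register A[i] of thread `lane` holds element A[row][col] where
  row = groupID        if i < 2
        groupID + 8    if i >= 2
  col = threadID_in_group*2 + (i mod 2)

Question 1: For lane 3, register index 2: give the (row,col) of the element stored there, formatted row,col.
3: grp=0,tig=3
[2] (0+8,3*2+0) = (8,6)

8,6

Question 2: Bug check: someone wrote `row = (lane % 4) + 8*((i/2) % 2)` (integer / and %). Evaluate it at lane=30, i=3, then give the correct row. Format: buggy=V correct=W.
buggy=10 correct=15

`(lane % 4) + 8*((i/2) % 2)`[30,3]->10
lane 30: gid=7 (30/4), tid=2 (30%4)
i=3: r=7+8=15, c=2*2+1=5
row: 10 vs 15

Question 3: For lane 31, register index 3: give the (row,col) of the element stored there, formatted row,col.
15,7

31: grp=7,tig=3
[3] (7+8,3*2+1) = (15,7)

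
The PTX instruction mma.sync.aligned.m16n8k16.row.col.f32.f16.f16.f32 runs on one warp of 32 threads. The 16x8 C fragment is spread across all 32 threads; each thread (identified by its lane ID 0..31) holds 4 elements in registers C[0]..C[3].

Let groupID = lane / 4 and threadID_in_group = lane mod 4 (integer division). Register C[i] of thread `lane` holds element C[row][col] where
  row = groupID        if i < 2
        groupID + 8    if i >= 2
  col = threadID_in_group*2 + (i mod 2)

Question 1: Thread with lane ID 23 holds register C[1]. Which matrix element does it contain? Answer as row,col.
lane 23->23/4=5, 23 mod 4=3
i=1  r:5+0->5  c:2·3+1->7

5,7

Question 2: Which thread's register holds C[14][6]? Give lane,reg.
27,2

r=14⇒gr=6,Rb=1  c=6⇒th=3,odd=0
L=6*4+3=27  i=1*2+0=2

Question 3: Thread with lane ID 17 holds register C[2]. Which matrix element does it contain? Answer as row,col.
12,2

lane 17: grp=4 (17/4), tig=1 (17%4)
i=2: r=4+8=12, c=1*2+0=2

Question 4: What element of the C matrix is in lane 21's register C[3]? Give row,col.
L=21->gid=21>>2=5, tid=21&3=1
[3]->row 5+8=13  col 1·2+1=3

13,3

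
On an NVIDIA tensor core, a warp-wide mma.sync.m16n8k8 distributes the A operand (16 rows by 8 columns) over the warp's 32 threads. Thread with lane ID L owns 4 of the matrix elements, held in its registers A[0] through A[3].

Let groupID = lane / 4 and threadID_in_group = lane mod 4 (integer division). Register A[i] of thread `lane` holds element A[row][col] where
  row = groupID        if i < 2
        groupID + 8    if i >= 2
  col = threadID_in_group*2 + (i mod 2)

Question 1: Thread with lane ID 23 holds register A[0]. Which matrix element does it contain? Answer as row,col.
5,6

lane 23: g=5 (23/4), t=3 (23%4)
i=0: r=5+0=5, c=3*2+0=6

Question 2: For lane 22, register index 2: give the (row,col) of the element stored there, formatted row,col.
lane 22: gr=5 (22/4), th=2 (22%4)
i=2: r=5+8=13, c=2*2+0=4

13,4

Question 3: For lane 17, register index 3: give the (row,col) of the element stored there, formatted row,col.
L=17->g=17>>2=4, t=17&3=1
[3]->row 4+8=12  col 1·2+1=3

12,3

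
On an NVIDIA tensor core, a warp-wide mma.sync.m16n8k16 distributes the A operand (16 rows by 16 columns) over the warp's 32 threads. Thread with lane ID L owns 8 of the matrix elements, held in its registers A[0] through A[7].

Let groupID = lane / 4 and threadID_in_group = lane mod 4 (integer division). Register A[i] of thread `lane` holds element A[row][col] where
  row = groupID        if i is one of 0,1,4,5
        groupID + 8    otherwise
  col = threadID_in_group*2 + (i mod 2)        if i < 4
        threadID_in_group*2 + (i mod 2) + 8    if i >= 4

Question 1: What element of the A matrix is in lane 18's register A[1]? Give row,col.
4,5

lane 18->18/4=4, 18 mod 4=2
i=1  r:4+0->4  c:2·2+1+0->5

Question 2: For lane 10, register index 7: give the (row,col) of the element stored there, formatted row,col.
10,13

lane 10: gid=2 (10/4), tid=2 (10%4)
i=7: r=2+8=10, c=2*2+1+8=13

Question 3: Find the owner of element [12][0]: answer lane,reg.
16,2

r=12->g=4,rb=1  c=0->cb=0,t=0,b0=0
L=4*4+0=16  i=0*4+1*2+0=2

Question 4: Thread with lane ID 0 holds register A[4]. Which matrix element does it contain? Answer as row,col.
0,8

lane 0: G=0 (0/4), T=0 (0%4)
i=4: r=0+0=0, c=0*2+0+8=8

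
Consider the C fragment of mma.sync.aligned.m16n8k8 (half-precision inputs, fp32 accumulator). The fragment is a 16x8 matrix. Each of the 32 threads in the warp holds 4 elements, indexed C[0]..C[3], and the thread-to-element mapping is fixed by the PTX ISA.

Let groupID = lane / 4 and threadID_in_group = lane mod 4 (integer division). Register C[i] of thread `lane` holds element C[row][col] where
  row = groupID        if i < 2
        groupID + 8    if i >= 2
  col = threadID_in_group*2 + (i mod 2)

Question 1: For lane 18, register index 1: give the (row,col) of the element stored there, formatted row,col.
lane 18->18/4=4, 18 mod 4=2
i=1  r:4+0->4  c:2·2+1->5

4,5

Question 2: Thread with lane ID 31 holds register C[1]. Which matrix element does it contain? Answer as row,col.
7,7

lane 31=>31/4=7, 31 mod 4=3
i=1  r:7+0=>7  c:2·3+1=>7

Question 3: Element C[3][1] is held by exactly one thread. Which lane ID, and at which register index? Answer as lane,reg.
12,1

r=3->g=3,rb=0  c=1->t=0,b0=1
L=3*4+0=12  i=0*2+1=1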